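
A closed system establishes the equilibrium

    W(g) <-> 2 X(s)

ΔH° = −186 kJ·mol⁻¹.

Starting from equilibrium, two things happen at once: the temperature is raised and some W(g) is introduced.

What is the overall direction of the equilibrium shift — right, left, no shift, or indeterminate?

The forward reaction is exothermic. Raising T favours the endothermic direction — shift to the left.
Adding W (g), a reactant, drives the reaction to the right.
The individual effects push in opposite directions; without quantitative information the net direction cannot be determined.

cannot be determined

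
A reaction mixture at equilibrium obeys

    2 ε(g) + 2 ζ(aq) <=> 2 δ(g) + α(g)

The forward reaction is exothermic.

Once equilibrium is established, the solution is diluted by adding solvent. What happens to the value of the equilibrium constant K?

The equilibrium constant depends only on temperature. This perturbation may move the position of equilibrium, but since T is unchanged, K itself is unchanged.

unchanged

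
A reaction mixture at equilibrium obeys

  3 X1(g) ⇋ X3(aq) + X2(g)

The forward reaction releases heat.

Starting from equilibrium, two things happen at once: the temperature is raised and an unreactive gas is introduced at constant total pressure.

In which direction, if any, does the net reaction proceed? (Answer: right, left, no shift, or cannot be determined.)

left

The forward reaction is exothermic. Raising T favours the endothermic direction — shift to the left.
Adding inert gas at constant total pressure expands the volume and lowers every reacting partial pressure. With Δn_gas = 1 − 3 = -2, Q moves away from K toward the side with fewer gas moles, so the system shifts toward the side with more gas moles — to the left.
All effects act in the same direction — net shift to the left.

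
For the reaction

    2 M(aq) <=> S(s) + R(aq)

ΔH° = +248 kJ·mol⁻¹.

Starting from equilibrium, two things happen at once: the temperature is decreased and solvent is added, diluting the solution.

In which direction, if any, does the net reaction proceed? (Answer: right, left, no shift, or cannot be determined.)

left

The forward reaction is endothermic. Lowering T favours the exothermic direction — shift to the left.
Dilution lowers every aqueous concentration by the same factor. Δn_aq = 1 − 2 = -1, so the system shifts toward the side with more dissolved moles — to the left.
All effects act in the same direction — net shift to the left.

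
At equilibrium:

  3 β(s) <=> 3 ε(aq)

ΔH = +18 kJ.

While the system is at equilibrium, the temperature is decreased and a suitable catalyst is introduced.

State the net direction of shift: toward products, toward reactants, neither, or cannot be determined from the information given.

left

The forward reaction is endothermic. Lowering T favours the exothermic direction — shift to the left.
A catalyst speeds both forward and reverse rates equally; it changes neither Q nor K — no shift from this change.
Only the nonzero effect(s) matter; the net shift is to the left.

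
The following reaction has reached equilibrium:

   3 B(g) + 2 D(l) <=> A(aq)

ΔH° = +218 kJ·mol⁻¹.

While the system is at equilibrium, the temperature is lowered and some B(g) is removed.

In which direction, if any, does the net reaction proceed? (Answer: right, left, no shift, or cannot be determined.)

The forward reaction is endothermic. Lowering T favours the exothermic direction — shift to the left.
Removing B (g), a reactant, drives the reaction to the left.
All effects act in the same direction — net shift to the left.

left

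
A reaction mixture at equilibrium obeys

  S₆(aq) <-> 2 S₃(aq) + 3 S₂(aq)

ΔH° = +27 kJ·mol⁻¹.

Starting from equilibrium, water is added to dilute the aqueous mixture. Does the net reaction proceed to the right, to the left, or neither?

right

Dilution lowers every aqueous concentration by the same factor. Δn_aq = 5 − 1 = +4, so the system shifts toward the side with more dissolved moles — to the right.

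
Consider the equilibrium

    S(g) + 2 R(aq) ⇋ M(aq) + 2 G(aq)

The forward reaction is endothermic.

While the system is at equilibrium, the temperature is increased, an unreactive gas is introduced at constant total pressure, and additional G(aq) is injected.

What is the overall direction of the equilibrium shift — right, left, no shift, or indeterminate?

cannot be determined

The forward reaction is endothermic. Raising T favours the endothermic direction — shift to the right.
Adding inert gas at constant total pressure expands the volume and lowers every reacting partial pressure. With Δn_gas = 0 − 1 = -1, Q moves away from K toward the side with fewer gas moles, so the system shifts toward the side with more gas moles — to the left.
Adding G (aq), a product, drives the reaction to the left.
The individual effects push in opposite directions; without quantitative information the net direction cannot be determined.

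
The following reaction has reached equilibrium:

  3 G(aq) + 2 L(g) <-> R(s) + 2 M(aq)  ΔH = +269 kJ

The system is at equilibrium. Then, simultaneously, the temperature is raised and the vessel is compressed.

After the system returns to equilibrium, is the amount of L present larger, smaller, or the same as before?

decreases

The forward reaction is endothermic. Raising T favours the endothermic direction — shift to the right.
Gas moles: reactants 2, products 0 (Δn_gas = -2). Compression shifts the system toward the side with fewer moles of gas — to the right.
The net shift is to the right. L is a reactant, so its amount decreases.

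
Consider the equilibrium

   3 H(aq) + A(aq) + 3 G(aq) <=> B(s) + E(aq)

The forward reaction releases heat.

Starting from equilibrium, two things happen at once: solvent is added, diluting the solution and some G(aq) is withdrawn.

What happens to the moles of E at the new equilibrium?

decreases

Dilution lowers every aqueous concentration by the same factor. Δn_aq = 1 − 7 = -6, so the system shifts toward the side with more dissolved moles — to the left.
Removing G (aq), a reactant, drives the reaction to the left.
The net shift is to the left. E is a product, so its amount decreases.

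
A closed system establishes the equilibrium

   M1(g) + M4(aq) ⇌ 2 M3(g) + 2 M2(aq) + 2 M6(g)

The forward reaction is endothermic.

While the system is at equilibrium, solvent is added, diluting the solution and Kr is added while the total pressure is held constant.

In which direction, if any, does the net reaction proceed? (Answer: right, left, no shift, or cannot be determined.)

Dilution lowers every aqueous concentration by the same factor. Δn_aq = 2 − 1 = +1, so the system shifts toward the side with more dissolved moles — to the right.
Adding inert gas at constant total pressure expands the volume and lowers every reacting partial pressure. With Δn_gas = 4 − 1 = +3, Q moves away from K toward the side with fewer gas moles, so the system shifts toward the side with more gas moles — to the right.
All effects act in the same direction — net shift to the right.

right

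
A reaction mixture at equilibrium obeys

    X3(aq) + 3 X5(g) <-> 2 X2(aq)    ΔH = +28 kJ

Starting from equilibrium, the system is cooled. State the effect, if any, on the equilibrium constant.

decreases

K depends on temperature via the van 't Hoff relation. The forward reaction is endothermic, so lowering T decreases K.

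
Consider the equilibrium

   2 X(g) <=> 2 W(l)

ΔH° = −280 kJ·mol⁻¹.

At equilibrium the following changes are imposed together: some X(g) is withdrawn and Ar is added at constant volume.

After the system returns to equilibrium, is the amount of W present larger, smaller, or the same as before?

decreases

Removing X (g), a reactant, drives the reaction to the left.
At constant volume, adding an inert gas leaves every reacting species' partial pressure unchanged, so Q is unchanged — no shift from this change.
The net shift is to the left. W is a product, so its amount decreases.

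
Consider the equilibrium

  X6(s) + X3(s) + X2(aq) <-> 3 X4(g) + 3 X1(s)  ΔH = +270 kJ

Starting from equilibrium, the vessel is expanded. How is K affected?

unchanged

The equilibrium constant depends only on temperature. This perturbation may move the position of equilibrium, but since T is unchanged, K itself is unchanged.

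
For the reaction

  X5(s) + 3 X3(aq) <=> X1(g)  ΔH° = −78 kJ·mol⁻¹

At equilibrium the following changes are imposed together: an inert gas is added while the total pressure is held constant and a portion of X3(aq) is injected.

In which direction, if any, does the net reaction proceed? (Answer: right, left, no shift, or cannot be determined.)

right

Adding inert gas at constant total pressure expands the volume and lowers every reacting partial pressure. With Δn_gas = 1 − 0 = +1, Q moves away from K toward the side with fewer gas moles, so the system shifts toward the side with more gas moles — to the right.
Adding X3 (aq), a reactant, drives the reaction to the right.
All effects act in the same direction — net shift to the right.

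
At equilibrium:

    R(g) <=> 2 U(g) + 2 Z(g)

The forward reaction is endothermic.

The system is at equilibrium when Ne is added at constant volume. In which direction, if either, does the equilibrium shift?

no shift

At constant volume, adding an inert gas leaves every reacting species' partial pressure unchanged, so Q is unchanged — no shift from this change.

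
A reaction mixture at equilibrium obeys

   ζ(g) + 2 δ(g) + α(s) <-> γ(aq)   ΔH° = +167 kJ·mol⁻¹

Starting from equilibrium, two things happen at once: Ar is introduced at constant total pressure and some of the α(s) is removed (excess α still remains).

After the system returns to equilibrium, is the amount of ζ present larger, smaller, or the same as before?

increases

Adding inert gas at constant total pressure expands the volume and lowers every reacting partial pressure. With Δn_gas = 0 − 3 = -3, Q moves away from K toward the side with fewer gas moles, so the system shifts toward the side with more gas moles — to the left.
α is a pure solid; its activity is 1 regardless of amount, so Q is unaffected — no shift from this change.
The net shift is to the left. ζ is a reactant, so its amount increases.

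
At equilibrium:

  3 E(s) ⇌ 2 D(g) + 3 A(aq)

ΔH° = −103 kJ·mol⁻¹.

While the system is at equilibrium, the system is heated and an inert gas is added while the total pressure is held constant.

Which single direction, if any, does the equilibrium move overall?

The forward reaction is exothermic. Raising T favours the endothermic direction — shift to the left.
Adding inert gas at constant total pressure expands the volume and lowers every reacting partial pressure. With Δn_gas = 2 − 0 = +2, Q moves away from K toward the side with fewer gas moles, so the system shifts toward the side with more gas moles — to the right.
The individual effects push in opposite directions; without quantitative information the net direction cannot be determined.

cannot be determined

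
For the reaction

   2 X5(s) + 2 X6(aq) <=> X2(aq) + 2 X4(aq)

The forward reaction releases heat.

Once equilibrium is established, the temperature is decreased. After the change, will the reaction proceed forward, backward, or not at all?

right

The forward reaction is exothermic. Lowering T favours the exothermic direction — shift to the right.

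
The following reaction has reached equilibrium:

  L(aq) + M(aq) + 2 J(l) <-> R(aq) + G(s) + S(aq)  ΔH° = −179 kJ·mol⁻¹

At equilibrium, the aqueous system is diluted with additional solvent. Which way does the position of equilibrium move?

Dilution scales every aqueous concentration by the same factor. Δn_aq = 2 − 2 = 0, so Q is unchanged — no shift.

no shift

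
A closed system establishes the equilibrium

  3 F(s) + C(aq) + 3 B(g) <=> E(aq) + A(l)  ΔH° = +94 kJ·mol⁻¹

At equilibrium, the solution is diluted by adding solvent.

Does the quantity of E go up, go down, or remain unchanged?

unchanged

Dilution scales every aqueous concentration by the same factor. Δn_aq = 1 − 1 = 0, so Q is unchanged — no shift.
No net shift occurs, so the amount of E is unchanged.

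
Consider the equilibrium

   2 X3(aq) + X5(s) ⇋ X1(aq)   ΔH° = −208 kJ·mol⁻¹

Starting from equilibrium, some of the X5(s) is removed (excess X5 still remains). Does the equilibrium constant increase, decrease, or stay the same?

The equilibrium constant depends only on temperature. This perturbation changes neither the position of equilibrium nor K.

unchanged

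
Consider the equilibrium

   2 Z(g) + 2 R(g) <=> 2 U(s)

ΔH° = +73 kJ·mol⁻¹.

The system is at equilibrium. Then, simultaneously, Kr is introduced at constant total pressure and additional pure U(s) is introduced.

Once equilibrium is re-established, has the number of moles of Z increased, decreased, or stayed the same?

increases

Adding inert gas at constant total pressure expands the volume and lowers every reacting partial pressure. With Δn_gas = 0 − 4 = -4, Q moves away from K toward the side with fewer gas moles, so the system shifts toward the side with more gas moles — to the left.
U is a pure solid; its activity is 1 regardless of amount, so Q is unaffected — no shift from this change.
The net shift is to the left. Z is a reactant, so its amount increases.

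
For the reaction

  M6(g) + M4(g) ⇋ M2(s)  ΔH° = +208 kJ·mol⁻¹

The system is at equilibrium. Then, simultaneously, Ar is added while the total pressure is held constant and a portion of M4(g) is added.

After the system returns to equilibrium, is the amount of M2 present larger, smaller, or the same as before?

Adding inert gas at constant total pressure expands the volume and lowers every reacting partial pressure. With Δn_gas = 0 − 2 = -2, Q moves away from K toward the side with fewer gas moles, so the system shifts toward the side with more gas moles — to the left.
Adding M4 (g), a reactant, drives the reaction to the right.
The two effects oppose each other, so the net shift — and hence the change in M2 — cannot be determined from the given information.

cannot be determined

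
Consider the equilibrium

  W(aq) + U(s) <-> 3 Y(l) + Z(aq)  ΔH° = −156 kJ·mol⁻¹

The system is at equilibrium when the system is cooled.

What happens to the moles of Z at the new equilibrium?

The forward reaction is exothermic. Lowering T favours the exothermic direction — shift to the right.
The net shift is to the right. Z is a product, so its amount increases.

increases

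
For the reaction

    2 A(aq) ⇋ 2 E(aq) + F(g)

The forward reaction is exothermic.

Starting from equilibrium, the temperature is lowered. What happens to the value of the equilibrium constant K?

K depends on temperature via the van 't Hoff relation. The forward reaction is exothermic, so lowering T increases K.

increases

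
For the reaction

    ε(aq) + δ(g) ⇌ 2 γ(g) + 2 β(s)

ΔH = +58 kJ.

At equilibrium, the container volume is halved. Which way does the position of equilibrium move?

Gas moles: reactants 1, products 2 (Δn_gas = +1). Compression shifts the system toward the side with fewer moles of gas — to the left.

left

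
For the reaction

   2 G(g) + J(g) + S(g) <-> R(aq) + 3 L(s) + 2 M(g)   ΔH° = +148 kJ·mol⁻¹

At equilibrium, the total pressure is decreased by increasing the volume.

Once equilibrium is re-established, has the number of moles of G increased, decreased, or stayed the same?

Gas moles: reactants 4, products 2 (Δn_gas = -2). Expansion shifts the system toward the side with more moles of gas — to the left.
The net shift is to the left. G is a reactant, so its amount increases.

increases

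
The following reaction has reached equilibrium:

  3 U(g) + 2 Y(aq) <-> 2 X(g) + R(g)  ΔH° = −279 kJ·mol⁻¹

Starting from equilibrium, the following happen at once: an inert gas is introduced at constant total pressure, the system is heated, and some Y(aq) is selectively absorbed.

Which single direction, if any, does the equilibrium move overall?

Adding inert gas at constant total pressure expands the volume, scaling every reacting partial pressure by the same factor. Δn_gas = 3 − 3 = 0, so Q is unchanged — no shift.
The forward reaction is exothermic. Raising T favours the endothermic direction — shift to the left.
Removing Y (aq), a reactant, drives the reaction to the left.
Only the nonzero effect(s) matter; the net shift is to the left.

left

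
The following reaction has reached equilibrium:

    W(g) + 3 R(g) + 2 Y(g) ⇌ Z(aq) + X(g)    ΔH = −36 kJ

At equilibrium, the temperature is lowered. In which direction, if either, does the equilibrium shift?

right

The forward reaction is exothermic. Lowering T favours the exothermic direction — shift to the right.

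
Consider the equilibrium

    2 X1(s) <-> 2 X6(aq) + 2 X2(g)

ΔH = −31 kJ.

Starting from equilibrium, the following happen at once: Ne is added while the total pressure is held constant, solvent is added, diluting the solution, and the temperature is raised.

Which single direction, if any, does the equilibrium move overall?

Adding inert gas at constant total pressure expands the volume and lowers every reacting partial pressure. With Δn_gas = 2 − 0 = +2, Q moves away from K toward the side with fewer gas moles, so the system shifts toward the side with more gas moles — to the right.
Dilution lowers every aqueous concentration by the same factor. Δn_aq = 2 − 0 = +2, so the system shifts toward the side with more dissolved moles — to the right.
The forward reaction is exothermic. Raising T favours the endothermic direction — shift to the left.
The individual effects push in opposite directions; without quantitative information the net direction cannot be determined.

cannot be determined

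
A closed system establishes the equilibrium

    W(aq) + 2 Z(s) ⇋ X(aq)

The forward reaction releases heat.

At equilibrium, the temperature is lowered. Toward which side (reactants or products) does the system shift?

right

The forward reaction is exothermic. Lowering T favours the exothermic direction — shift to the right.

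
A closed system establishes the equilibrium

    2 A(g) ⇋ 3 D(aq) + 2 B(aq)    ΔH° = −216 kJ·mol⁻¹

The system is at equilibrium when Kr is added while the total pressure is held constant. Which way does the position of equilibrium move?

Adding inert gas at constant total pressure expands the volume and lowers every reacting partial pressure. With Δn_gas = 0 − 2 = -2, Q moves away from K toward the side with fewer gas moles, so the system shifts toward the side with more gas moles — to the left.

left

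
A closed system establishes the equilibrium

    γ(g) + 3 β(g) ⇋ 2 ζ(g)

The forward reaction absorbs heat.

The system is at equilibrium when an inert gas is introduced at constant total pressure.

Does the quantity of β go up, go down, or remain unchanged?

increases

Adding inert gas at constant total pressure expands the volume and lowers every reacting partial pressure. With Δn_gas = 2 − 4 = -2, Q moves away from K toward the side with fewer gas moles, so the system shifts toward the side with more gas moles — to the left.
The net shift is to the left. β is a reactant, so its amount increases.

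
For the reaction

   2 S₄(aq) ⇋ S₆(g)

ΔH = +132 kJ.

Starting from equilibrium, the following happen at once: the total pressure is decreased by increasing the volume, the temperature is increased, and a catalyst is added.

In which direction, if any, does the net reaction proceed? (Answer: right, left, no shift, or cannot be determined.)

right

Gas moles: reactants 0, products 1 (Δn_gas = +1). Expansion shifts the system toward the side with more moles of gas — to the right.
The forward reaction is endothermic. Raising T favours the endothermic direction — shift to the right.
A catalyst speeds both forward and reverse rates equally; it changes neither Q nor K — no shift from this change.
Only the nonzero effect(s) matter; the net shift is to the right.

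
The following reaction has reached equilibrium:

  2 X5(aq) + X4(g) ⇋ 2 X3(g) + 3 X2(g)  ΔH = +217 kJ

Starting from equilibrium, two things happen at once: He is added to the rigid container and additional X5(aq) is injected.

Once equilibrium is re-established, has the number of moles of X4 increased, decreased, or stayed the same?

decreases

At constant volume, adding an inert gas leaves every reacting species' partial pressure unchanged, so Q is unchanged — no shift from this change.
Adding X5 (aq), a reactant, drives the reaction to the right.
The net shift is to the right. X4 is a reactant, so its amount decreases.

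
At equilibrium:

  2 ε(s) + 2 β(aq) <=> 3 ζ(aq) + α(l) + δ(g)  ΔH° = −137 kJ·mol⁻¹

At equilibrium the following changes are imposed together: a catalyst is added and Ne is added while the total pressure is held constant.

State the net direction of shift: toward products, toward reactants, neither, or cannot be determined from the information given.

A catalyst speeds both forward and reverse rates equally; it changes neither Q nor K — no shift from this change.
Adding inert gas at constant total pressure expands the volume and lowers every reacting partial pressure. With Δn_gas = 1 − 0 = +1, Q moves away from K toward the side with fewer gas moles, so the system shifts toward the side with more gas moles — to the right.
Only the nonzero effect(s) matter; the net shift is to the right.

right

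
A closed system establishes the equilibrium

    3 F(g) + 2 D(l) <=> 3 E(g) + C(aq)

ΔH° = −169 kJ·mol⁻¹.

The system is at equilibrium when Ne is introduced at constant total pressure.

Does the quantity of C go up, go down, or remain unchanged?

Adding inert gas at constant total pressure expands the volume, scaling every reacting partial pressure by the same factor. Δn_gas = 3 − 3 = 0, so Q is unchanged — no shift.
No net shift occurs, so the amount of C is unchanged.

unchanged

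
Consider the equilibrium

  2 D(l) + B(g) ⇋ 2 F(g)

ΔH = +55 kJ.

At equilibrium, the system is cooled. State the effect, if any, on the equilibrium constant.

K depends on temperature via the van 't Hoff relation. The forward reaction is endothermic, so lowering T decreases K.

decreases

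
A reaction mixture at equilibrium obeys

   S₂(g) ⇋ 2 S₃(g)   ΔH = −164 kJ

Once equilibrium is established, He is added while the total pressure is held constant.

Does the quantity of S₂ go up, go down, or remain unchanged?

decreases

Adding inert gas at constant total pressure expands the volume and lowers every reacting partial pressure. With Δn_gas = 2 − 1 = +1, Q moves away from K toward the side with fewer gas moles, so the system shifts toward the side with more gas moles — to the right.
The net shift is to the right. S₂ is a reactant, so its amount decreases.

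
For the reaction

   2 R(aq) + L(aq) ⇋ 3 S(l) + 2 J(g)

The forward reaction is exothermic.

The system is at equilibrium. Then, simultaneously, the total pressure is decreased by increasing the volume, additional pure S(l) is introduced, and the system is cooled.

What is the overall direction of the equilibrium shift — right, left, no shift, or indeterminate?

Gas moles: reactants 0, products 2 (Δn_gas = +2). Expansion shifts the system toward the side with more moles of gas — to the right.
S is a pure liquid; its activity is 1 regardless of amount, so Q is unaffected — no shift from this change.
The forward reaction is exothermic. Lowering T favours the exothermic direction — shift to the right.
Only the nonzero effect(s) matter; the net shift is to the right.

right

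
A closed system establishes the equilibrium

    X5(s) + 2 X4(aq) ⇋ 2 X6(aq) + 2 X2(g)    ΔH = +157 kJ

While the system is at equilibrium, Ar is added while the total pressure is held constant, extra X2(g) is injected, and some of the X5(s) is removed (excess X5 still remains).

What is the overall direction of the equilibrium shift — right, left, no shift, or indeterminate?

cannot be determined

Adding inert gas at constant total pressure expands the volume and lowers every reacting partial pressure. With Δn_gas = 2 − 0 = +2, Q moves away from K toward the side with fewer gas moles, so the system shifts toward the side with more gas moles — to the right.
Adding X2 (g), a product, drives the reaction to the left.
X5 is a pure solid; its activity is 1 regardless of amount, so Q is unaffected — no shift from this change.
The individual effects push in opposite directions; without quantitative information the net direction cannot be determined.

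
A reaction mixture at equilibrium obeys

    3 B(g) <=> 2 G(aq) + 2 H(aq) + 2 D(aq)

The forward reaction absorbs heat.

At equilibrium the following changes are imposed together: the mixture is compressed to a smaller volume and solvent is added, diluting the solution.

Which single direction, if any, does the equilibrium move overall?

right

Gas moles: reactants 3, products 0 (Δn_gas = -3). Compression shifts the system toward the side with fewer moles of gas — to the right.
Dilution lowers every aqueous concentration by the same factor. Δn_aq = 6 − 0 = +6, so the system shifts toward the side with more dissolved moles — to the right.
All effects act in the same direction — net shift to the right.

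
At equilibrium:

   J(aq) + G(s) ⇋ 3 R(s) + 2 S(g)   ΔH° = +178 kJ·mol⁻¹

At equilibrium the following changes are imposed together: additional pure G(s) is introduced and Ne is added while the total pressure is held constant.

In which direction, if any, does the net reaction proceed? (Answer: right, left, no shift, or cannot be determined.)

G is a pure solid; its activity is 1 regardless of amount, so Q is unaffected — no shift from this change.
Adding inert gas at constant total pressure expands the volume and lowers every reacting partial pressure. With Δn_gas = 2 − 0 = +2, Q moves away from K toward the side with fewer gas moles, so the system shifts toward the side with more gas moles — to the right.
Only the nonzero effect(s) matter; the net shift is to the right.

right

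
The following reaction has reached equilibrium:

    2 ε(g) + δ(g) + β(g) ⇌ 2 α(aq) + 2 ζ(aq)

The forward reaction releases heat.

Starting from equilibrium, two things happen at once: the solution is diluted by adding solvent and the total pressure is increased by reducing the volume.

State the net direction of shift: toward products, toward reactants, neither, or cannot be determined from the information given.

right

Dilution lowers every aqueous concentration by the same factor. Δn_aq = 4 − 0 = +4, so the system shifts toward the side with more dissolved moles — to the right.
Gas moles: reactants 4, products 0 (Δn_gas = -4). Compression shifts the system toward the side with fewer moles of gas — to the right.
All effects act in the same direction — net shift to the right.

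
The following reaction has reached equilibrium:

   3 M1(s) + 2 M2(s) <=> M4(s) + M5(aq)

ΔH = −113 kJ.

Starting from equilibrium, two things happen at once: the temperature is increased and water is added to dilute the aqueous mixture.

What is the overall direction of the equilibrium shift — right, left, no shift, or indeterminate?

cannot be determined

The forward reaction is exothermic. Raising T favours the endothermic direction — shift to the left.
Dilution lowers every aqueous concentration by the same factor. Δn_aq = 1 − 0 = +1, so the system shifts toward the side with more dissolved moles — to the right.
The individual effects push in opposite directions; without quantitative information the net direction cannot be determined.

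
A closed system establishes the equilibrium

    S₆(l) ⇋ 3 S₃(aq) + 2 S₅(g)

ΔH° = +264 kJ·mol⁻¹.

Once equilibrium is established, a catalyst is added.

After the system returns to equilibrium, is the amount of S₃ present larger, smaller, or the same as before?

A catalyst speeds both forward and reverse rates equally; it changes neither Q nor K — no shift from this change.
No net shift occurs, so the amount of S₃ is unchanged.

unchanged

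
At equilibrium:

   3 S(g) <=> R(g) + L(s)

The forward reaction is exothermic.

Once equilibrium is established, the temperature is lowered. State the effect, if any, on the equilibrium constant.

K depends on temperature via the van 't Hoff relation. The forward reaction is exothermic, so lowering T increases K.

increases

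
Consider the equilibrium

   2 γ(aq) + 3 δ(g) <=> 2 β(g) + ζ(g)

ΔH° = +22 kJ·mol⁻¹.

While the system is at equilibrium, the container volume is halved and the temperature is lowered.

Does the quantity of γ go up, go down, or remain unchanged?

increases

Gas moles: reactants 3, products 3. Δn_gas = 0, so a volume change leaves Q equal to K — no shift from this change.
The forward reaction is endothermic. Lowering T favours the exothermic direction — shift to the left.
The net shift is to the left. γ is a reactant, so its amount increases.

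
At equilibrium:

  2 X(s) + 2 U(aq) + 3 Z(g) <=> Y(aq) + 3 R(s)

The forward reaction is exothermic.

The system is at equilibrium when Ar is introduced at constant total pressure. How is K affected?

unchanged

The equilibrium constant depends only on temperature. This perturbation may move the position of equilibrium, but since T is unchanged, K itself is unchanged.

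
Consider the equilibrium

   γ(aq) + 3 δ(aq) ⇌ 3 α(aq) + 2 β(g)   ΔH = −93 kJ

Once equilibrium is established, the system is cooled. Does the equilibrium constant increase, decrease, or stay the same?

increases

K depends on temperature via the van 't Hoff relation. The forward reaction is exothermic, so lowering T increases K.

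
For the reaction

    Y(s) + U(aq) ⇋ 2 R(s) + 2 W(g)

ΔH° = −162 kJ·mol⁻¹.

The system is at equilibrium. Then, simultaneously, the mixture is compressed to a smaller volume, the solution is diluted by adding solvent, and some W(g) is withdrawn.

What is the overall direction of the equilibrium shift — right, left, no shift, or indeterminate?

cannot be determined

Gas moles: reactants 0, products 2 (Δn_gas = +2). Compression shifts the system toward the side with fewer moles of gas — to the left.
Dilution lowers every aqueous concentration by the same factor. Δn_aq = 0 − 1 = -1, so the system shifts toward the side with more dissolved moles — to the left.
Removing W (g), a product, drives the reaction to the right.
The individual effects push in opposite directions; without quantitative information the net direction cannot be determined.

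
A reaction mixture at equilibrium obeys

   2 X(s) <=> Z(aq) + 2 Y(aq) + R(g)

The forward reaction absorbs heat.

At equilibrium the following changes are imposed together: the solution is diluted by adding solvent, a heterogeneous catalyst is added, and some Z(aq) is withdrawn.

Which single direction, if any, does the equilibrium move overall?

right

Dilution lowers every aqueous concentration by the same factor. Δn_aq = 3 − 0 = +3, so the system shifts toward the side with more dissolved moles — to the right.
A catalyst speeds both forward and reverse rates equally; it changes neither Q nor K — no shift from this change.
Removing Z (aq), a product, drives the reaction to the right.
Only the nonzero effect(s) matter; the net shift is to the right.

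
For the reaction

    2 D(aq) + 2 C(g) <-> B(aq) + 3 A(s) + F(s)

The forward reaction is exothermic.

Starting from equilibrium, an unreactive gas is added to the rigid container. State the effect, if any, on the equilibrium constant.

unchanged

The equilibrium constant depends only on temperature. This perturbation changes neither the position of equilibrium nor K.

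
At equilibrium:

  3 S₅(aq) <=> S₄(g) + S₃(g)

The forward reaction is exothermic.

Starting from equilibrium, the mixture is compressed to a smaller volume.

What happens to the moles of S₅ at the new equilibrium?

increases

Gas moles: reactants 0, products 2 (Δn_gas = +2). Compression shifts the system toward the side with fewer moles of gas — to the left.
The net shift is to the left. S₅ is a reactant, so its amount increases.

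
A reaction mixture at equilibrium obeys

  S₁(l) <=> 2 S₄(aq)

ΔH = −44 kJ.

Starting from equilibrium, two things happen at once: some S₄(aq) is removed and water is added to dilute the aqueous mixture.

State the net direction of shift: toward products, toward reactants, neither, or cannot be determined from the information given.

right

Removing S₄ (aq), a product, drives the reaction to the right.
Dilution lowers every aqueous concentration by the same factor. Δn_aq = 2 − 0 = +2, so the system shifts toward the side with more dissolved moles — to the right.
All effects act in the same direction — net shift to the right.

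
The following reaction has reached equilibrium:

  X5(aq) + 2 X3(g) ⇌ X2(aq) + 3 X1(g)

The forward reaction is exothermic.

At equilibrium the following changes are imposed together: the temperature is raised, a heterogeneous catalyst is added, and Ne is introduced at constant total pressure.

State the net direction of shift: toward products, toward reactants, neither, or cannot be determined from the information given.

cannot be determined

The forward reaction is exothermic. Raising T favours the endothermic direction — shift to the left.
A catalyst speeds both forward and reverse rates equally; it changes neither Q nor K — no shift from this change.
Adding inert gas at constant total pressure expands the volume and lowers every reacting partial pressure. With Δn_gas = 3 − 2 = +1, Q moves away from K toward the side with fewer gas moles, so the system shifts toward the side with more gas moles — to the right.
The individual effects push in opposite directions; without quantitative information the net direction cannot be determined.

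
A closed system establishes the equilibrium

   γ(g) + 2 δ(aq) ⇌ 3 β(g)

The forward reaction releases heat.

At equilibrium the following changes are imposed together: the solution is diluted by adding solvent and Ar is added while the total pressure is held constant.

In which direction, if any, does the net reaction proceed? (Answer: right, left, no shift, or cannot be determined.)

Dilution lowers every aqueous concentration by the same factor. Δn_aq = 0 − 2 = -2, so the system shifts toward the side with more dissolved moles — to the left.
Adding inert gas at constant total pressure expands the volume and lowers every reacting partial pressure. With Δn_gas = 3 − 1 = +2, Q moves away from K toward the side with fewer gas moles, so the system shifts toward the side with more gas moles — to the right.
The individual effects push in opposite directions; without quantitative information the net direction cannot be determined.

cannot be determined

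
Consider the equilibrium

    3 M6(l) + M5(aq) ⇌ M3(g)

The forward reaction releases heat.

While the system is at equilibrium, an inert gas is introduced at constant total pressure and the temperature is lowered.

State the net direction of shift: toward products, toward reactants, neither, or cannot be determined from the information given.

right

Adding inert gas at constant total pressure expands the volume and lowers every reacting partial pressure. With Δn_gas = 1 − 0 = +1, Q moves away from K toward the side with fewer gas moles, so the system shifts toward the side with more gas moles — to the right.
The forward reaction is exothermic. Lowering T favours the exothermic direction — shift to the right.
All effects act in the same direction — net shift to the right.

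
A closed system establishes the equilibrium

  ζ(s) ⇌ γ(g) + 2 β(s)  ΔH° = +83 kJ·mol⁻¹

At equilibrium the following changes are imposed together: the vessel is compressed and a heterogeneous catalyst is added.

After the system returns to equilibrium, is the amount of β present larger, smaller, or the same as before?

Gas moles: reactants 0, products 1 (Δn_gas = +1). Compression shifts the system toward the side with fewer moles of gas — to the left.
A catalyst speeds both forward and reverse rates equally; it changes neither Q nor K — no shift from this change.
The net shift is to the left. β is a product, so its amount decreases.

decreases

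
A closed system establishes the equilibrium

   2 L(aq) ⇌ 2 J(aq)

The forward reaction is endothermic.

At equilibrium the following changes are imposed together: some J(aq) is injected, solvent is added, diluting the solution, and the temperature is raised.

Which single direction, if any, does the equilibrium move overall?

cannot be determined

Adding J (aq), a product, drives the reaction to the left.
Dilution scales every aqueous concentration by the same factor. Δn_aq = 2 − 2 = 0, so Q is unchanged — no shift.
The forward reaction is endothermic. Raising T favours the endothermic direction — shift to the right.
The individual effects push in opposite directions; without quantitative information the net direction cannot be determined.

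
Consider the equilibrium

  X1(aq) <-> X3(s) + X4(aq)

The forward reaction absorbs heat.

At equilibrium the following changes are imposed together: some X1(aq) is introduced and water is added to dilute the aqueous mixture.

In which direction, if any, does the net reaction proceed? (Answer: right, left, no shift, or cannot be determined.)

right

Adding X1 (aq), a reactant, drives the reaction to the right.
Dilution scales every aqueous concentration by the same factor. Δn_aq = 1 − 1 = 0, so Q is unchanged — no shift.
Only the nonzero effect(s) matter; the net shift is to the right.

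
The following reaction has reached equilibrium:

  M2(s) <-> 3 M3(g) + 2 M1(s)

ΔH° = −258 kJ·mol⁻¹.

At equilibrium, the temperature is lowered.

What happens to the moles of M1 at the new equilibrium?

increases

The forward reaction is exothermic. Lowering T favours the exothermic direction — shift to the right.
The net shift is to the right. M1 is a product, so its amount increases.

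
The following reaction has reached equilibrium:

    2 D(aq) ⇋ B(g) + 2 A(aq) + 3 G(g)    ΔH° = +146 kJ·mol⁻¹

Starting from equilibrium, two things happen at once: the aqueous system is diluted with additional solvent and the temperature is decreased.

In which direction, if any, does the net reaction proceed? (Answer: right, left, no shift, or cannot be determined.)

left

Dilution scales every aqueous concentration by the same factor. Δn_aq = 2 − 2 = 0, so Q is unchanged — no shift.
The forward reaction is endothermic. Lowering T favours the exothermic direction — shift to the left.
Only the nonzero effect(s) matter; the net shift is to the left.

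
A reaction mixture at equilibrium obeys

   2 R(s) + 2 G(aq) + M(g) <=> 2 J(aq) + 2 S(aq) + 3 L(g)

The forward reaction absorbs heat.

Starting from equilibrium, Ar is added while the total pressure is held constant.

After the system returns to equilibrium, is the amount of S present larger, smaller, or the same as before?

increases

Adding inert gas at constant total pressure expands the volume and lowers every reacting partial pressure. With Δn_gas = 3 − 1 = +2, Q moves away from K toward the side with fewer gas moles, so the system shifts toward the side with more gas moles — to the right.
The net shift is to the right. S is a product, so its amount increases.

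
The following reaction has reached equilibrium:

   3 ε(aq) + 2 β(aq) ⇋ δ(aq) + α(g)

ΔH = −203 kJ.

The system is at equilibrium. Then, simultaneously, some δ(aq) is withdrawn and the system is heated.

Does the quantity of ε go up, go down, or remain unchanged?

Removing δ (aq), a product, drives the reaction to the right.
The forward reaction is exothermic. Raising T favours the endothermic direction — shift to the left.
The two effects oppose each other, so the net shift — and hence the change in ε — cannot be determined from the given information.

cannot be determined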